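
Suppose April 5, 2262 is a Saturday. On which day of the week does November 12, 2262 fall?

Wednesday

April 2262: 30 − 5 = 25 days remain.
Then May (31), June (30), July (31), August (31), September (30), October (31): 31 + 30 + 31 + 31 + 30 + 31 = 184 days.
November 1–12, 2262: 12 days.
Total: 25 + 184 + 12 = 221 days.
221 mod 7 = 4, so 4 days after Saturday is Wednesday.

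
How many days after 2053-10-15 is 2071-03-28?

6373

From October 15, 2053 to October 15, 2070: 17 years, of which 4 contain a Feb 29 — 13×365 + 4×366 = 6209 days.
October 2070: 31 − 15 = 16 days remain.
Then November (30), December (31), January (31), February 2071 (28): 30 + 31 + 31 + 28 = 120 days.
March 1–28, 2071: 28 days.
Residual: 164 days.
Total: 6373 days.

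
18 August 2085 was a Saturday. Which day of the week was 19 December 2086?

August 18, 2085 → August 18, 2086: 365 days.
August 2086: 31 − 18 = 13 days remain.
Then September (30), October (31), November (30): 30 + 31 + 30 = 91 days.
December 1–19, 2086: 19 days.
Residual: 123 days.
Total: 488 days.
488 mod 7 = 5, so 5 days after Saturday is Thursday.

Thursday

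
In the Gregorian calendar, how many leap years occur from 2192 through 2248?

Years divisible by 4: 2192, 2196, …, 2248 — 15 in all.
Of these, 2200 is divisible by 100 but not 400, so not leap.
Leap years: 15 − 1 = 14.

14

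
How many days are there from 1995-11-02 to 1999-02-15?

Day-of-year of November 2, 1995: 306.
Day-of-year of February 15, 1999: 46.
1995 has 365 days, so 365 − 306 = 59 days remain in 1995.
Full years: 1996: 366; 1997: 365; 1998: 365. Sum = 1096.
Total: 59 + 1096 + 46 = 1201 days.

1201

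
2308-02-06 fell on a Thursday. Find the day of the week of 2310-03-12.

Saturday

February 6, 2308 → February 6, 2309: 366 days (2308 is a leap year).
February 6, 2309 → February 6, 2310: 365 days.
February 2310: 28 − 6 = 22 days remain (2310 is not a leap year, so February has 28 days).
March 1–12, 2310: 12 days.
Residual: 34 days.
Total: 765 days.
765 mod 7 = 2, so 2 days after Thursday is Saturday.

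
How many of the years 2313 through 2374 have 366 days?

Years divisible by 4: 2316, 2320, …, 2372 — 15 in all.
No century exceptions apply. Count: 15.

15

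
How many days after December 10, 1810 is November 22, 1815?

Day-of-year of December 10, 1810: 344.
Day-of-year of November 22, 1815: 326.
1810 has 365 days, so 365 − 344 = 21 days remain in 1810.
Full years: 1811: 365; 1812: 366; 1813: 365; 1814: 365. Sum = 1461.
Total: 21 + 1461 + 326 = 1808 days.

1808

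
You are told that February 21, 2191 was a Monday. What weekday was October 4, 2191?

February 2191: 28 − 21 = 7 days remain (2191 is not a leap year, so February has 28 days).
Then March (31), April (30), May (31), June (30), July (31), August (31), September (30): 31 + 30 + 31 + 30 + 31 + 31 + 30 = 214 days.
October 1–4, 2191: 4 days.
Total: 7 + 214 + 4 = 225 days.
225 mod 7 = 1, so 1 day after Monday is Tuesday.

Tuesday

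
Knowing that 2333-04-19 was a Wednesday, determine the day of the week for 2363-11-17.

Day-of-year of April 19, 2333: 109.
Day-of-year of November 17, 2363: 321.
2333 has 365 days, so 365 − 109 = 256 days remain in 2333.
Full years 2334–2362: 22 common + 7 leap = 22×365 + 7×366 = 10592 days.
Total: 256 + 10592 + 321 = 11169 days.
11169 mod 7 = 4, so 4 days after Wednesday is Sunday.

Sunday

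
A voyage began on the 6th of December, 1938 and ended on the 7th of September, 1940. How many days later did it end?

December 6, 1938 → December 6, 1939: 365 days.
December 1939: 31 − 6 = 25 days remain.
Then January (31), February 1940 (29), March (31), April (30), May (31), June (30), July (31), August (31): 31 + 29 + 31 + 30 + 31 + 30 + 31 + 31 = 244 days.
September 1–7, 1940: 7 days.
Residual: 276 days.
Total: 641 days.

641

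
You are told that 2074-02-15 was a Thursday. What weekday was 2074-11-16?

Friday

February 2074: 28 − 15 = 13 days remain (2074 is not a leap year, so February has 28 days).
Then March (31), April (30), May (31), June (30), July (31), August (31), September (30), October (31): 31 + 30 + 31 + 30 + 31 + 31 + 30 + 31 = 245 days.
November 1–16, 2074: 16 days.
Total: 13 + 245 + 16 = 274 days.
274 mod 7 = 1, so 1 day after Thursday is Friday.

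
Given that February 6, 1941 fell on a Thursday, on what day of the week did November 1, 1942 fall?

Sunday

February 1941: 28 − 6 = 22 days remain (1941 is not a leap year, so February has 28 days).
Then 20 full months totalling 610 days.
November 1, 1942: 1 day.
Total: 22 + 610 + 1 = 633 days.
633 mod 7 = 3, so 3 days after Thursday is Sunday.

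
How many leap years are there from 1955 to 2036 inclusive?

Years divisible by 4: 1956, 1960, …, 2036 — 21 in all.
2000 is divisible by 400, so still leap.
No century exceptions apply. Count: 21.

21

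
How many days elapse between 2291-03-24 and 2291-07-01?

March 2291: 31 − 24 = 7 days remain.
Then April (30), May (31), June (30): 30 + 31 + 30 = 91 days.
July 1, 2291: 1 day.
Total: 7 + 91 + 1 = 99 days.

99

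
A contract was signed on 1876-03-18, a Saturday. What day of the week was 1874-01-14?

Count forward from the earlier date (January 14, 1874) to the later (March 18, 1876):
January 1874: 31 − 14 = 17 days remain.
Then 25 full months totalling 759 days.
March 1–18, 1876: 18 days.
Total: 17 + 759 + 18 = 794 days.
794 mod 7 = 3, so 3 days before Saturday is Wednesday.

Wednesday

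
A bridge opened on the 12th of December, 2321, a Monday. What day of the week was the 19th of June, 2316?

Monday

Count forward from the earlier date (June 19, 2316) to the later (December 12, 2321):
Day-of-year of June 19, 2316: 171.
Day-of-year of December 12, 2321: 346.
2316 has 366 days, so 366 − 171 = 195 days remain in 2316.
Full years: 2317: 365; 2318: 365; 2319: 365; 2320: 366. Sum = 1461.
Total: 195 + 1461 + 346 = 2002 days.
2002 is a multiple of 7, so the 19th of June, 2316 falls on the same weekday: Monday.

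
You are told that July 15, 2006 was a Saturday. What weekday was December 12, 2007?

Wednesday

July 2006: 31 − 15 = 16 days remain.
Then 16 full months totalling 487 days.
December 1–12, 2007: 12 days.
Total: 16 + 487 + 12 = 515 days.
515 mod 7 = 4, so 4 days after Saturday is Wednesday.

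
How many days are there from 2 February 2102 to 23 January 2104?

Day-of-year of February 2, 2102: 33.
Day-of-year of January 23, 2104: 23.
2102 has 365 days, so 365 − 33 = 332 days remain in 2102.
Full years: 2103: 365. Sum = 365.
Total: 332 + 365 + 23 = 720 days.

720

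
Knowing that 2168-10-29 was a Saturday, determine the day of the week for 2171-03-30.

Saturday

Day-of-year of October 29, 2168: 303.
Day-of-year of March 30, 2171: 89.
2168 has 366 days, so 366 − 303 = 63 days remain in 2168.
Full years: 2169: 365; 2170: 365. Sum = 730.
Total: 63 + 730 + 89 = 882 days.
882 is a multiple of 7, so 2171-03-30 falls on the same weekday: Saturday.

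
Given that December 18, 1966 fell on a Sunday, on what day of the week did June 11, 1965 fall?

Friday

Count forward from the earlier date (June 11, 1965) to the later (December 18, 1966):
June 1965: 30 − 11 = 19 days remain.
Then 17 full months totalling 518 days.
December 1–18, 1966: 18 days.
Total: 19 + 518 + 18 = 555 days.
555 mod 7 = 2, so 2 days before Sunday is Friday.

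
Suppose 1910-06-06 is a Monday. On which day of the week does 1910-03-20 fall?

Sunday

Count forward from the earlier date (March 20, 1910) to the later (June 6, 1910):
March 1910: 31 − 20 = 11 days remain.
Then April (30), May (31): 30 + 31 = 61 days.
June 1–6, 1910: 6 days.
Total: 11 + 61 + 6 = 78 days.
78 mod 7 = 1, so 1 day before Monday is Sunday.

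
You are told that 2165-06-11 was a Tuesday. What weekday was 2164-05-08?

Count forward from the earlier date (May 8, 2164) to the later (June 11, 2165):
Day-of-year of May 8, 2164: 129.
Day-of-year of June 11, 2165: 162.
2164 has 366 days, so 366 − 129 = 237 days remain in 2164.
Total: 237 + 162 = 399 days.
399 is a multiple of 7, so 2164-05-08 falls on the same weekday: Tuesday.

Tuesday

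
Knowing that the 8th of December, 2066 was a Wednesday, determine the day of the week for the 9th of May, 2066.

Sunday

Count forward from the earlier date (May 9, 2066) to the later (December 8, 2066):
May 2066: 31 − 9 = 22 days remain.
Then June (30), July (31), August (31), September (30), October (31), November (30): 30 + 31 + 31 + 30 + 31 + 30 = 183 days.
December 1–8, 2066: 8 days.
Total: 22 + 183 + 8 = 213 days.
213 mod 7 = 3, so 3 days before Wednesday is Sunday.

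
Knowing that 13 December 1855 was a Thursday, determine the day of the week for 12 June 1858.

December 13, 1855 → December 13, 1856: 366 days (1856 is a leap year).
December 13, 1856 → December 13, 1857: 365 days.
December 1857: 31 − 13 = 18 days remain.
Then January (31), February 1858 (28), March (31), April (30), May (31): 31 + 28 + 31 + 30 + 31 = 151 days.
June 1–12, 1858: 12 days.
Residual: 181 days.
Total: 912 days.
912 mod 7 = 2, so 2 days after Thursday is Saturday.

Saturday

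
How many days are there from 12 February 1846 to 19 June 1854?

3049

From February 12, 1846 to February 12, 1854: 8 years, of which 2 contain a Feb 29 — 6×365 + 2×366 = 2922 days.
February 1854: 28 − 12 = 16 days remain (1854 is not a leap year, so February has 28 days).
Then March (31), April (30), May (31): 31 + 30 + 31 = 92 days.
June 1–19, 1854: 19 days.
Residual: 127 days.
Total: 3049 days.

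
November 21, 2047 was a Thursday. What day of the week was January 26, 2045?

Thursday

Count forward from the earlier date (January 26, 2045) to the later (November 21, 2047):
January 26, 2045 → January 26, 2046: 365 days.
January 26, 2046 → January 26, 2047: 365 days.
January 2047: 31 − 26 = 5 days remain.
Then 9 full months totalling 273 days.
November 1–21, 2047: 21 days.
Residual: 299 days.
Total: 1029 days.
1029 is a multiple of 7, so January 26, 2045 falls on the same weekday: Thursday.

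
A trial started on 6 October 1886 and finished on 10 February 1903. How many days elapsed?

Day-of-year of October 6, 1886: 279.
Day-of-year of February 10, 1903: 41.
1886 has 365 days, so 365 − 279 = 86 days remain in 1886.
Full years 1887–1902: 13 common + 3 leap = 13×365 + 3×366 = 5843 days.
Total: 86 + 5843 + 41 = 5970 days.

5970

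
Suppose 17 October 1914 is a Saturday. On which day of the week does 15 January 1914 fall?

Thursday

Count forward from the earlier date (January 15, 1914) to the later (October 17, 1914):
January 1914: 31 − 15 = 16 days remain.
Then February 1914 (28), March (31), April (30), May (31), June (30), July (31), August (31), September (30): 28 + 31 + 30 + 31 + 30 + 31 + 31 + 30 = 242 days.
October 1–17, 1914: 17 days.
Total: 16 + 242 + 17 = 275 days.
275 mod 7 = 2, so 2 days before Saturday is Thursday.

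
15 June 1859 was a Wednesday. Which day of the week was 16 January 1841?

Saturday

Count forward from the earlier date (January 16, 1841) to the later (June 15, 1859):
Day-of-year of January 16, 1841: 16.
Day-of-year of June 15, 1859: 166.
1841 has 365 days, so 365 − 16 = 349 days remain in 1841.
Full years 1842–1858: 13 common + 4 leap = 13×365 + 4×366 = 6209 days.
Total: 349 + 6209 + 166 = 6724 days.
6724 mod 7 = 4, so 4 days before Wednesday is Saturday.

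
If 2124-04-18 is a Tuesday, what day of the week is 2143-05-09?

Thursday

Day-of-year of April 18, 2124: 109.
Day-of-year of May 9, 2143: 129.
2124 has 366 days, so 366 − 109 = 257 days remain in 2124.
Full years 2125–2142: 14 common + 4 leap = 14×365 + 4×366 = 6574 days.
Total: 257 + 6574 + 129 = 6960 days.
6960 mod 7 = 2, so 2 days after Tuesday is Thursday.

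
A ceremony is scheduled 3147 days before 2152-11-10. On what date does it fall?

2144-03-30

Count 3147 days before November 10, 2152:
Day-of-year of March 30, 2144: 90.
Day-of-year of November 10, 2152: 315.
2144 has 366 days, so 366 − 90 = 276 days remain in 2144.
Full years 2145–2151: 6 common + 1 leap = 6×365 + 1×366 = 2556 days.
Total: 276 + 2556 + 315 = 3147 days.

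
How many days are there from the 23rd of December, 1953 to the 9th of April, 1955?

472

December 1953: 31 − 23 = 8 days remain.
Then 15 full months totalling 455 days.
April 1–9, 1955: 9 days.
Total: 8 + 455 + 9 = 472 days.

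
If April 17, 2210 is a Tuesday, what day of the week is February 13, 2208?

Saturday

Count forward from the earlier date (February 13, 2208) to the later (April 17, 2210):
February 2208: 29 − 13 = 16 days remain (2208 is a leap year, so February has 29 days).
Then 25 full months totalling 761 days.
April 1–17, 2210: 17 days.
Total: 16 + 761 + 17 = 794 days.
794 mod 7 = 3, so 3 days before Tuesday is Saturday.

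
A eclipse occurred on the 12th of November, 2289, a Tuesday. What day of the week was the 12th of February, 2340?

Day-of-year of November 12, 2289: 316.
Day-of-year of February 12, 2340: 43.
2289 has 365 days, so 365 − 316 = 49 days remain in 2289.
Full years 2290–2339: 39 common + 11 leap = 39×365 + 11×366 = 18261 days.
Total: 49 + 18261 + 43 = 18353 days.
18353 mod 7 = 6, so 6 days after Tuesday is Monday.

Monday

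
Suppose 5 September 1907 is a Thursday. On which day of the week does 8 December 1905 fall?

Count forward from the earlier date (December 8, 1905) to the later (September 5, 1907):
Day-of-year of December 8, 1905: 342.
Day-of-year of September 5, 1907: 248.
1905 has 365 days, so 365 − 342 = 23 days remain in 1905.
Full years: 1906: 365. Sum = 365.
Total: 23 + 365 + 248 = 636 days.
636 mod 7 = 6, so 6 days before Thursday is Friday.

Friday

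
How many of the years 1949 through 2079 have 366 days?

32

Years divisible by 4: 1952, 1956, …, 2076 — 32 in all.
2000 is divisible by 400, so still leap.
No century exceptions apply. Count: 32.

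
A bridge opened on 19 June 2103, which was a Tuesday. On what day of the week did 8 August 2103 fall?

June 2103: 30 − 19 = 11 days remain.
Then July (31): 31 days.
August 1–8, 2103: 8 days.
Total: 11 + 31 + 8 = 50 days.
50 mod 7 = 1, so 1 day after Tuesday is Wednesday.

Wednesday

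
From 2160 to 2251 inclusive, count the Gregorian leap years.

Years divisible by 4: 2160, 2164, …, 2248 — 23 in all.
Of these, 2200 is divisible by 100 but not 400, so not leap.
Leap years: 23 − 1 = 22.

22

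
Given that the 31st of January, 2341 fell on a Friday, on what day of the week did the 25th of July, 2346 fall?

January 31, 2341 → January 31, 2342: 365 days.
January 31, 2342 → January 31, 2343: 365 days.
January 31, 2343 → January 31, 2344: 365 days.
January 31, 2344 → January 31, 2345: 366 days (2344 is a leap year).
January 31, 2345 → January 31, 2346: 365 days.
January 2346: 31 − 31 = 0 days remain.
Then February 2346 (28), March (31), April (30), May (31), June (30): 28 + 31 + 30 + 31 + 30 = 150 days.
July 1–25, 2346: 25 days.
Residual: 175 days.
Total: 2001 days.
2001 mod 7 = 6, so 6 days after Friday is Thursday.

Thursday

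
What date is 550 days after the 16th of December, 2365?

the 19th of June, 2367

Count 550 days after December 16, 2365:
December 16, 2365 → December 16, 2366: 365 days.
December 2366: 31 − 16 = 15 days remain.
Then January (31), February 2367 (28), March (31), April (30), May (31): 31 + 28 + 31 + 30 + 31 = 151 days.
June 1–19, 2367: 19 days.
Residual: 185 days.
Total: 550 days.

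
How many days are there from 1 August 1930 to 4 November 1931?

460

Day-of-year of August 1, 1930: 213.
Day-of-year of November 4, 1931: 308.
1930 has 365 days, so 365 − 213 = 152 days remain in 1930.
Total: 152 + 308 = 460 days.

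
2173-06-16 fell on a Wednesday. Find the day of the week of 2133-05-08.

Count forward from the earlier date (May 8, 2133) to the later (June 16, 2173):
From May 8, 2133 to May 8, 2173: 40 years, of which 10 contain a Feb 29 — 30×365 + 10×366 = 14610 days.
May 2173: 31 − 8 = 23 days remain.
June 1–16, 2173: 16 days.
Residual: 39 days.
Total: 14649 days.
14649 mod 7 = 5, so 5 days before Wednesday is Friday.

Friday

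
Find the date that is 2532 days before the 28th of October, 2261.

the 22nd of November, 2254

Count 2532 days before October 28, 2261:
Day-of-year of November 22, 2254: 326.
Day-of-year of October 28, 2261: 301.
2254 has 365 days, so 365 − 326 = 39 days remain in 2254.
Full years: 2255: 365; 2256: 366; 2257: 365; 2258: 365; 2259: 365; 2260: 366. Sum = 2192.
Total: 39 + 2192 + 301 = 2532 days.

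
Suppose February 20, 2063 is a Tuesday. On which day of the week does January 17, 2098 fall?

Friday

Day-of-year of February 20, 2063: 51.
Day-of-year of January 17, 2098: 17.
2063 has 365 days, so 365 − 51 = 314 days remain in 2063.
Full years 2064–2097: 25 common + 9 leap = 25×365 + 9×366 = 12419 days.
Total: 314 + 12419 + 17 = 12750 days.
12750 mod 7 = 3, so 3 days after Tuesday is Friday.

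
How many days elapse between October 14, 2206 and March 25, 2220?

4911

Day-of-year of October 14, 2206: 287.
Day-of-year of March 25, 2220: 85.
2206 has 365 days, so 365 − 287 = 78 days remain in 2206.
Full years 2207–2219: 10 common + 3 leap = 10×365 + 3×366 = 4748 days.
Total: 78 + 4748 + 85 = 4911 days.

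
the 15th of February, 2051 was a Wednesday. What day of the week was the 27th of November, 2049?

Saturday

Count forward from the earlier date (November 27, 2049) to the later (February 15, 2051):
Day-of-year of November 27, 2049: 331.
Day-of-year of February 15, 2051: 46.
2049 has 365 days, so 365 − 331 = 34 days remain in 2049.
Full years: 2050: 365. Sum = 365.
Total: 34 + 365 + 46 = 445 days.
445 mod 7 = 4, so 4 days before Wednesday is Saturday.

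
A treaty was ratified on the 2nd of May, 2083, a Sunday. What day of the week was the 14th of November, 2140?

Monday

From May 2, 2083 to May 2, 2140: 57 years, of which 14 contain a Feb 29 — 43×365 + 14×366 = 20819 days.
(2100 is not a leap year (divisible by 100 but not 400).)
May 2140: 31 − 2 = 29 days remain.
Then June (30), July (31), August (31), September (30), October (31): 30 + 31 + 31 + 30 + 31 = 153 days.
November 1–14, 2140: 14 days.
Residual: 196 days.
Total: 21015 days.
21015 mod 7 = 1, so 1 day after Sunday is Monday.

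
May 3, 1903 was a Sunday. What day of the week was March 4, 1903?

Count forward from the earlier date (March 4, 1903) to the later (May 3, 1903):
March 1903: 31 − 4 = 27 days remain.
Then April (30): 30 days.
May 1–3, 1903: 3 days.
Total: 27 + 30 + 3 = 60 days.
60 mod 7 = 4, so 4 days before Sunday is Wednesday.

Wednesday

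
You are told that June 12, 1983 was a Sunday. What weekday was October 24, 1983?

Monday

June 1983: 30 − 12 = 18 days remain.
Then July (31), August (31), September (30): 31 + 31 + 30 = 92 days.
October 1–24, 1983: 24 days.
Total: 18 + 92 + 24 = 134 days.
134 mod 7 = 1, so 1 day after Sunday is Monday.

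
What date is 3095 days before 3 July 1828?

12 January 1820

Count 3095 days before July 3, 1828:
From January 12, 1820 to January 12, 1828: 8 years, of which 2 contain a Feb 29 — 6×365 + 2×366 = 2922 days.
January 1828: 31 − 12 = 19 days remain.
Then February 1828 (29), March (31), April (30), May (31), June (30): 29 + 31 + 30 + 31 + 30 = 151 days.
July 1–3, 1828: 3 days.
Residual: 173 days.
Total: 3095 days.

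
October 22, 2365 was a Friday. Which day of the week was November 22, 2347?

Count forward from the earlier date (November 22, 2347) to the later (October 22, 2365):
From November 22, 2347 to November 22, 2364: 17 years, of which 5 contain a Feb 29 — 12×365 + 5×366 = 6210 days.
November 2364: 30 − 22 = 8 days remain.
Then 10 full months totalling 304 days.
October 1–22, 2365: 22 days.
Residual: 334 days.
Total: 6544 days.
6544 mod 7 = 6, so 6 days before Friday is Saturday.

Saturday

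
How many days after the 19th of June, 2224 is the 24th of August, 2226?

Day-of-year of June 19, 2224: 171.
Day-of-year of August 24, 2226: 236.
2224 has 366 days, so 366 − 171 = 195 days remain in 2224.
Full years: 2225: 365. Sum = 365.
Total: 195 + 365 + 236 = 796 days.

796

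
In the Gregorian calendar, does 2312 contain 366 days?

Yes

2312 is a leap year.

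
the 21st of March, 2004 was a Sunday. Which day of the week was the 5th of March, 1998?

Count forward from the earlier date (March 5, 1998) to the later (March 21, 2004):
March 5, 1998 → March 5, 1999: 365 days.
March 5, 1999 → March 5, 2000: 366 days (2000 is a leap year (divisible by 400)).
March 5, 2000 → March 5, 2001: 365 days.
March 5, 2001 → March 5, 2002: 365 days.
March 5, 2002 → March 5, 2003: 365 days.
March 5, 2003 → March 5, 2004: 366 days (2004 is a leap year).
Within March 2004: 21 − 5 = 16 days.
Total: 2208 days.
2208 mod 7 = 3, so 3 days before Sunday is Thursday.

Thursday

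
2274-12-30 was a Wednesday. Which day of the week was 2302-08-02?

Saturday

Day-of-year of December 30, 2274: 364.
Day-of-year of August 2, 2302: 214.
2274 has 365 days, so 365 − 364 = 1 days remain in 2274.
Full years 2275–2301: 21 common + 6 leap = 21×365 + 6×366 = 9861 days.
Total: 1 + 9861 + 214 = 10076 days.
10076 mod 7 = 3, so 3 days after Wednesday is Saturday.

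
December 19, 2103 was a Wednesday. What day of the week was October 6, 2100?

Count forward from the earlier date (October 6, 2100) to the later (December 19, 2103):
Day-of-year of October 6, 2100: 279.
Day-of-year of December 19, 2103: 353.
2100 has 365 days, so 365 − 279 = 86 days remain in 2100.
Full years: 2101: 365; 2102: 365. Sum = 730.
Total: 86 + 730 + 353 = 1169 days.
1169 is a multiple of 7, so October 6, 2100 falls on the same weekday: Wednesday.

Wednesday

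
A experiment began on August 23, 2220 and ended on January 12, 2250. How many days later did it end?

Day-of-year of August 23, 2220: 236.
Day-of-year of January 12, 2250: 12.
2220 has 366 days, so 366 − 236 = 130 days remain in 2220.
Full years 2221–2249: 22 common + 7 leap = 22×365 + 7×366 = 10592 days.
Total: 130 + 10592 + 12 = 10734 days.

10734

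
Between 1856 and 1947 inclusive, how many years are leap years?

22

Years divisible by 4: 1856, 1860, …, 1944 — 23 in all.
Of these, 1900 is divisible by 100 but not 400, so not leap.
Leap years: 23 − 1 = 22.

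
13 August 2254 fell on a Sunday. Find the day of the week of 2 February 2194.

Sunday

Count forward from the earlier date (February 2, 2194) to the later (August 13, 2254):
Day-of-year of February 2, 2194: 33.
Day-of-year of August 13, 2254: 225.
2194 has 365 days, so 365 − 33 = 332 days remain in 2194.
Full years 2195–2253: 45 common + 14 leap = 45×365 + 14×366 = 21549 days.
Total: 332 + 21549 + 225 = 22106 days.
22106 is a multiple of 7, so 2 February 2194 falls on the same weekday: Sunday.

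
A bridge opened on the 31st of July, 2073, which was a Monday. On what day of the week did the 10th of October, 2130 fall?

Tuesday

Day-of-year of July 31, 2073: 212.
Day-of-year of October 10, 2130: 283.
2073 has 365 days, so 365 − 212 = 153 days remain in 2073.
Full years 2074–2129: 43 common + 13 leap = 43×365 + 13×366 = 20453 days.
Total: 153 + 20453 + 283 = 20889 days.
20889 mod 7 = 1, so 1 day after Monday is Tuesday.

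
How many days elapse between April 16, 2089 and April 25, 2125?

13157

From April 16, 2089 to April 16, 2125: 36 years, of which 8 contain a Feb 29 — 28×365 + 8×366 = 13148 days.
(2100 is not a leap year (divisible by 100 but not 400).)
Within April 2125: 25 − 16 = 9 days.
Total: 13157 days.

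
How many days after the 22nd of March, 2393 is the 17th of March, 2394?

360

Day-of-year of March 22, 2393: 81.
Day-of-year of March 17, 2394: 76.
2393 has 365 days, so 365 − 81 = 284 days remain in 2393.
Total: 284 + 76 = 360 days.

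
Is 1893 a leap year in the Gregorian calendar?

No

1893 is not a leap year.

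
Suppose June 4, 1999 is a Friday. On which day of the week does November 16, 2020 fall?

Day-of-year of June 4, 1999: 155.
Day-of-year of November 16, 2020: 321.
1999 has 365 days, so 365 − 155 = 210 days remain in 1999.
Full years 2000–2019: 15 common + 5 leap = 15×365 + 5×366 = 7305 days.
Total: 210 + 7305 + 321 = 7836 days.
7836 mod 7 = 3, so 3 days after Friday is Monday.

Monday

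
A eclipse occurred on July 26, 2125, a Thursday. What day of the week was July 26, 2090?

Wednesday

Count forward from the earlier date (July 26, 2090) to the later (July 26, 2125):
Day-of-year of July 26, 2090: 207.
Day-of-year of July 26, 2125: 207.
2090 has 365 days, so 365 − 207 = 158 days remain in 2090.
Full years 2091–2124: 26 common + 8 leap = 26×365 + 8×366 = 12418 days.
Total: 158 + 12418 + 207 = 12783 days.
12783 mod 7 = 1, so 1 day before Thursday is Wednesday.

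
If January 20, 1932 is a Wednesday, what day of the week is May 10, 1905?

Wednesday

Count forward from the earlier date (May 10, 1905) to the later (January 20, 1932):
From May 10, 1905 to May 10, 1931: 26 years, of which 6 contain a Feb 29 — 20×365 + 6×366 = 9496 days.
May 1931: 31 − 10 = 21 days remain.
Then June (30), July (31), August (31), September (30), October (31), November (30), December (31): 30 + 31 + 31 + 30 + 31 + 30 + 31 = 214 days.
January 1–20, 1932: 20 days.
Residual: 255 days.
Total: 9751 days.
9751 is a multiple of 7, so May 10, 1905 falls on the same weekday: Wednesday.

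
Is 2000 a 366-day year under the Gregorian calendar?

Yes

2000 is a leap year (divisible by 400).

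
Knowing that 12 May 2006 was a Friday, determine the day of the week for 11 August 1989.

Count forward from the earlier date (August 11, 1989) to the later (May 12, 2006):
Day-of-year of August 11, 1989: 223.
Day-of-year of May 12, 2006: 132.
1989 has 365 days, so 365 − 223 = 142 days remain in 1989.
Full years 1990–2005: 12 common + 4 leap = 12×365 + 4×366 = 5844 days.
Total: 142 + 5844 + 132 = 6118 days.
6118 is a multiple of 7, so 11 August 1989 falls on the same weekday: Friday.

Friday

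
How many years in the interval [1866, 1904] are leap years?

Years divisible by 4 in [1866, 1904]: 1868, 1872, 1876, 1880, 1884, 1888, 1892, 1896, 1900, 1904.
Of these, 1900 is divisible by 100 but not 400, so not leap.
Leap years: 10 − 1 = 9.

9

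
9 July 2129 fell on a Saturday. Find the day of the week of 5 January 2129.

Count forward from the earlier date (January 5, 2129) to the later (July 9, 2129):
January 2129: 31 − 5 = 26 days remain.
Then February 2129 (28), March (31), April (30), May (31), June (30): 28 + 31 + 30 + 31 + 30 = 150 days.
July 1–9, 2129: 9 days.
Total: 26 + 150 + 9 = 185 days.
185 mod 7 = 3, so 3 days before Saturday is Wednesday.

Wednesday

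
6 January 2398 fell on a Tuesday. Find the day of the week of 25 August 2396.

Count forward from the earlier date (August 25, 2396) to the later (January 6, 2398):
August 25, 2396 → August 25, 2397: 365 days.
August 2397: 31 − 25 = 6 days remain.
Then September (30), October (31), November (30), December (31): 30 + 31 + 30 + 31 = 122 days.
January 1–6, 2398: 6 days.
Residual: 134 days.
Total: 499 days.
499 mod 7 = 2, so 2 days before Tuesday is Sunday.

Sunday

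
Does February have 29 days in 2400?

2400 is a leap year (divisible by 400).

Yes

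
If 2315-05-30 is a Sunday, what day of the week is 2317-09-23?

Sunday

May 30, 2315 → May 30, 2316: 366 days (2316 is a leap year).
May 30, 2316 → May 30, 2317: 365 days.
May 2317: 31 − 30 = 1 day remains.
Then June (30), July (31), August (31): 30 + 31 + 31 = 92 days.
September 1–23, 2317: 23 days.
Residual: 116 days.
Total: 847 days.
847 is a multiple of 7, so 2317-09-23 falls on the same weekday: Sunday.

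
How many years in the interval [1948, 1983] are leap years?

9

Years divisible by 4 in [1948, 1983]: 1948, 1952, 1956, 1960, 1964, 1968, 1972, 1976, 1980.
No century exceptions apply. Count: 9.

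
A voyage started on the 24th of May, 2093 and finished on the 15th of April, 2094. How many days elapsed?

326

May 2093: 31 − 24 = 7 days remain.
Then 10 full months totalling 304 days.
April 1–15, 2094: 15 days.
Total: 7 + 304 + 15 = 326 days.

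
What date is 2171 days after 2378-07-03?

2384-06-12

Count 2171 days after July 3, 2378:
Day-of-year of July 3, 2378: 184.
Day-of-year of June 12, 2384: 164.
2378 has 365 days, so 365 − 184 = 181 days remain in 2378.
Full years: 2379: 365; 2380: 366; 2381: 365; 2382: 365; 2383: 365. Sum = 1826.
Total: 181 + 1826 + 164 = 2171 days.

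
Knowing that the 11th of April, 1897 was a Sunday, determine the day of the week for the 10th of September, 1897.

April 1897: 30 − 11 = 19 days remain.
Then May (31), June (30), July (31), August (31): 31 + 30 + 31 + 31 = 123 days.
September 1–10, 1897: 10 days.
Total: 19 + 123 + 10 = 152 days.
152 mod 7 = 5, so 5 days after Sunday is Friday.

Friday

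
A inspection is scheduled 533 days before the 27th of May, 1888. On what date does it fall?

the 11th of December, 1886

Count 533 days before May 27, 1888:
December 1886: 31 − 11 = 20 days remain.
Then 16 full months totalling 486 days.
May 1–27, 1888: 27 days.
Total: 20 + 486 + 27 = 533 days.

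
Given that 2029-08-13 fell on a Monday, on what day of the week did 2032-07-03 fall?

Saturday

Day-of-year of August 13, 2029: 225.
Day-of-year of July 3, 2032: 185.
2029 has 365 days, so 365 − 225 = 140 days remain in 2029.
Full years: 2030: 365; 2031: 365. Sum = 730.
Total: 140 + 730 + 185 = 1055 days.
1055 mod 7 = 5, so 5 days after Monday is Saturday.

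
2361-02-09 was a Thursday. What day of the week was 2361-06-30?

Friday

February 2361: 28 − 9 = 19 days remain (2361 is not a leap year, so February has 28 days).
Then March (31), April (30), May (31): 31 + 30 + 31 = 92 days.
June 1–30, 2361: 30 days.
Total: 19 + 92 + 30 = 141 days.
141 mod 7 = 1, so 1 day after Thursday is Friday.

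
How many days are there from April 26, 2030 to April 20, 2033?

1090

April 26, 2030 → April 26, 2031: 365 days.
April 26, 2031 → April 26, 2032: 366 days (2032 is a leap year).
April 2032: 30 − 26 = 4 days remain.
Then 11 full months totalling 335 days.
April 1–20, 2033: 20 days.
Residual: 359 days.
Total: 1090 days.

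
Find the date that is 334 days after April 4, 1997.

March 4, 1998

Count 334 days after April 4, 1997:
April 1997: 30 − 4 = 26 days remain.
Then 10 full months totalling 304 days.
March 1–4, 1998: 4 days.
Total: 26 + 304 + 4 = 334 days.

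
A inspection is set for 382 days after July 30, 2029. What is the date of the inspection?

August 16, 2030

Count 382 days after July 30, 2029:
July 2029: 31 − 30 = 1 day remains.
Then 12 full months totalling 365 days.
August 1–16, 2030: 16 days.
Total: 1 + 365 + 16 = 382 days.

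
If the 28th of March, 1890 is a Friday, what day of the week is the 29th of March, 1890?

Saturday

Within March 1890: 29 − 28 = 1 day.
1 mod 7 = 1, so 1 day after Friday is Saturday.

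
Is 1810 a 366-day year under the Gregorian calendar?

1810 is not a leap year.

No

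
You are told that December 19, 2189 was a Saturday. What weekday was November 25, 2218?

Day-of-year of December 19, 2189: 353.
Day-of-year of November 25, 2218: 329.
2189 has 365 days, so 365 − 353 = 12 days remain in 2189.
Full years 2190–2217: 22 common + 6 leap = 22×365 + 6×366 = 10226 days.
Total: 12 + 10226 + 329 = 10567 days.
10567 mod 7 = 4, so 4 days after Saturday is Wednesday.

Wednesday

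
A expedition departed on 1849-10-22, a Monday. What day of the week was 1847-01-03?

Count forward from the earlier date (January 3, 1847) to the later (October 22, 1849):
Day-of-year of January 3, 1847: 3.
Day-of-year of October 22, 1849: 295.
1847 has 365 days, so 365 − 3 = 362 days remain in 1847.
Full years: 1848: 366. Sum = 366.
Total: 362 + 366 + 295 = 1023 days.
1023 mod 7 = 1, so 1 day before Monday is Sunday.

Sunday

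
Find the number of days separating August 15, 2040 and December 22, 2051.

4146

From August 15, 2040 to August 15, 2051: 11 years, of which 2 contain a Feb 29 — 9×365 + 2×366 = 4017 days.
August 2051: 31 − 15 = 16 days remain.
Then September (30), October (31), November (30): 30 + 31 + 30 = 91 days.
December 1–22, 2051: 22 days.
Residual: 129 days.
Total: 4146 days.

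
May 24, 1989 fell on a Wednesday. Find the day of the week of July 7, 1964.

Count forward from the earlier date (July 7, 1964) to the later (May 24, 1989):
From July 7, 1964 to July 7, 1988: 24 years, of which 6 contain a Feb 29 — 18×365 + 6×366 = 8766 days.
July 1988: 31 − 7 = 24 days remain.
Then 9 full months totalling 273 days.
May 1–24, 1989: 24 days.
Residual: 321 days.
Total: 9087 days.
9087 mod 7 = 1, so 1 day before Wednesday is Tuesday.

Tuesday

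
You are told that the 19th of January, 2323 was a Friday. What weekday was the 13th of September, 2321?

Tuesday

Count forward from the earlier date (September 13, 2321) to the later (January 19, 2323):
Day-of-year of September 13, 2321: 256.
Day-of-year of January 19, 2323: 19.
2321 has 365 days, so 365 − 256 = 109 days remain in 2321.
Full years: 2322: 365. Sum = 365.
Total: 109 + 365 + 19 = 493 days.
493 mod 7 = 3, so 3 days before Friday is Tuesday.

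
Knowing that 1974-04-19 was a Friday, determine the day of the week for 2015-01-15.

From April 19, 1974 to April 19, 2014: 40 years, of which 10 contain a Feb 29 — 30×365 + 10×366 = 14610 days.
(2000 is a leap year (divisible by 400).)
April 2014: 30 − 19 = 11 days remain.
Then May (31), June (30), July (31), August (31), September (30), October (31), November (30), December (31): 31 + 30 + 31 + 31 + 30 + 31 + 30 + 31 = 245 days.
January 1–15, 2015: 15 days.
Residual: 271 days.
Total: 14881 days.
14881 mod 7 = 6, so 6 days after Friday is Thursday.

Thursday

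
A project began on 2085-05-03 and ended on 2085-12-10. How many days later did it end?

May 2085: 31 − 3 = 28 days remain.
Then June (30), July (31), August (31), September (30), October (31), November (30): 30 + 31 + 31 + 30 + 31 + 30 = 183 days.
December 1–10, 2085: 10 days.
Total: 28 + 183 + 10 = 221 days.

221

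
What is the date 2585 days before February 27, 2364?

January 29, 2357

Count 2585 days before February 27, 2364:
From January 29, 2357 to January 29, 2364: 7 years, of which 1 contains a Feb 29 — 6×365 + 1×366 = 2556 days.
January 2364: 31 − 29 = 2 days remain.
February 1–27, 2364: 27 days (2364 is a leap year).
Residual: 29 days.
Total: 2585 days.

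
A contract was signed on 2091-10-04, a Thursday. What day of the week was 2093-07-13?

October 4, 2091 → October 4, 2092: 366 days (2092 is a leap year).
October 2092: 31 − 4 = 27 days remain.
Then November (30), December (31), January (31), February 2093 (28), March (31), April (30), May (31), June (30): 30 + 31 + 31 + 28 + 31 + 30 + 31 + 30 = 242 days.
July 1–13, 2093: 13 days.
Residual: 282 days.
Total: 648 days.
648 mod 7 = 4, so 4 days after Thursday is Monday.

Monday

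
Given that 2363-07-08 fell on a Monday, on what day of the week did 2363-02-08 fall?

Count forward from the earlier date (February 8, 2363) to the later (July 8, 2363):
February 2363: 28 − 8 = 20 days remain (2363 is not a leap year, so February has 28 days).
Then March (31), April (30), May (31), June (30): 31 + 30 + 31 + 30 = 122 days.
July 1–8, 2363: 8 days.
Total: 20 + 122 + 8 = 150 days.
150 mod 7 = 3, so 3 days before Monday is Friday.

Friday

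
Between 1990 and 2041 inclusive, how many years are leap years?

Years divisible by 4: 1992, 1996, …, 2040 — 13 in all.
2000 is divisible by 400, so still leap.
No century exceptions apply. Count: 13.

13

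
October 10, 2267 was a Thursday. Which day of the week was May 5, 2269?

Day-of-year of October 10, 2267: 283.
Day-of-year of May 5, 2269: 125.
2267 has 365 days, so 365 − 283 = 82 days remain in 2267.
Full years: 2268: 366. Sum = 366.
Total: 82 + 366 + 125 = 573 days.
573 mod 7 = 6, so 6 days after Thursday is Wednesday.

Wednesday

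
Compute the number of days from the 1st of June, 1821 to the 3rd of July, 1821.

June 1821: 30 − 1 = 29 days remain.
July 1–3, 1821: 3 days.
Total: 29 + 3 = 32 days.

32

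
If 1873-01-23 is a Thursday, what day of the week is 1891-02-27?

From January 23, 1873 to January 23, 1891: 18 years, of which 4 contain a Feb 29 — 14×365 + 4×366 = 6574 days.
January 1891: 31 − 23 = 8 days remain.
February 1–27, 1891: 27 days (1891 is not a leap year).
Residual: 35 days.
Total: 6609 days.
6609 mod 7 = 1, so 1 day after Thursday is Friday.

Friday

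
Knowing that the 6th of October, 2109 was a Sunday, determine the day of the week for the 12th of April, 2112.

Tuesday

Day-of-year of October 6, 2109: 279.
Day-of-year of April 12, 2112: 103.
2109 has 365 days, so 365 − 279 = 86 days remain in 2109.
Full years: 2110: 365; 2111: 365. Sum = 730.
Total: 86 + 730 + 103 = 919 days.
919 mod 7 = 2, so 2 days after Sunday is Tuesday.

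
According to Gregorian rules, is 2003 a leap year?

No

2003 is not a leap year.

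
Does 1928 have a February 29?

Yes

1928 is a leap year.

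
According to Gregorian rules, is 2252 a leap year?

Yes

2252 is a leap year.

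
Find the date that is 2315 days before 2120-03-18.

2113-11-15

Count 2315 days before March 18, 2120:
Day-of-year of November 15, 2113: 319.
Day-of-year of March 18, 2120: 78.
2113 has 365 days, so 365 − 319 = 46 days remain in 2113.
Full years: 2114: 365; 2115: 365; 2116: 366; 2117: 365; 2118: 365; 2119: 365. Sum = 2191.
Total: 46 + 2191 + 78 = 2315 days.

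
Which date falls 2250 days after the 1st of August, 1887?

the 28th of September, 1893

Count 2250 days after August 1, 1887:
Day-of-year of August 1, 1887: 213.
Day-of-year of September 28, 1893: 271.
1887 has 365 days, so 365 − 213 = 152 days remain in 1887.
Full years: 1888: 366; 1889: 365; 1890: 365; 1891: 365; 1892: 366. Sum = 1827.
Total: 152 + 1827 + 271 = 2250 days.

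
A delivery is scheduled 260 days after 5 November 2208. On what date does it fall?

23 July 2209

Count 260 days after November 5, 2208:
November 2208: 30 − 5 = 25 days remain.
Then December (31), January (31), February 2209 (28), March (31), April (30), May (31), June (30): 31 + 31 + 28 + 31 + 30 + 31 + 30 = 212 days.
July 1–23, 2209: 23 days.
Residual: 260 days.
Total: 260 days.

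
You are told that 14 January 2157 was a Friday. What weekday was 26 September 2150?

Saturday

Count forward from the earlier date (September 26, 2150) to the later (January 14, 2157):
Day-of-year of September 26, 2150: 269.
Day-of-year of January 14, 2157: 14.
2150 has 365 days, so 365 − 269 = 96 days remain in 2150.
Full years: 2151: 365; 2152: 366; 2153: 365; 2154: 365; 2155: 365; 2156: 366. Sum = 2192.
Total: 96 + 2192 + 14 = 2302 days.
2302 mod 7 = 6, so 6 days before Friday is Saturday.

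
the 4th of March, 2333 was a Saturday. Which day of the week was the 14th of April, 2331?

Tuesday

Count forward from the earlier date (April 14, 2331) to the later (March 4, 2333):
April 14, 2331 → April 14, 2332: 366 days (2332 is a leap year).
April 2332: 30 − 14 = 16 days remain.
Then 10 full months totalling 304 days.
March 1–4, 2333: 4 days.
Residual: 324 days.
Total: 690 days.
690 mod 7 = 4, so 4 days before Saturday is Tuesday.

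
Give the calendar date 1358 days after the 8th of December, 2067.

the 27th of August, 2071

Count 1358 days after December 8, 2067:
Day-of-year of December 8, 2067: 342.
Day-of-year of August 27, 2071: 239.
2067 has 365 days, so 365 − 342 = 23 days remain in 2067.
Full years: 2068: 366; 2069: 365; 2070: 365. Sum = 1096.
Total: 23 + 1096 + 239 = 1358 days.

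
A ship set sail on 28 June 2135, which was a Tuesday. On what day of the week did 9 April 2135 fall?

Count forward from the earlier date (April 9, 2135) to the later (June 28, 2135):
April 2135: 30 − 9 = 21 days remain.
Then May (31): 31 days.
June 1–28, 2135: 28 days.
Total: 21 + 31 + 28 = 80 days.
80 mod 7 = 3, so 3 days before Tuesday is Saturday.

Saturday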